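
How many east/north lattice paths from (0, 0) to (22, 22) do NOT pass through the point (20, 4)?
Number of paths = 2104096944780

Total paths from (0, 0) to (22, 22): C(44, 22) = 2104098963720. Paths through (20, 4): (paths (0, 0) → (20, 4)) × (paths (20, 4) → (22, 22)) = C(24, 20) · C(20, 2) = 10626 · 190 = 2018940. Avoidance count = 2104098963720 − 2018940 = 2104096944780.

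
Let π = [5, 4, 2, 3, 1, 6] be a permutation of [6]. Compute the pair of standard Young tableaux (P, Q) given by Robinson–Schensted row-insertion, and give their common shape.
P = [1, 3, 6] / [2] / [4] / [5];  Q = [1, 4, 6] / [2] / [3] / [5];  common shape = (3, 1, 1, 1)

Row-insert the values π_1, π_2, … into P one at a time, bumping the leftmost entry strictly greater than the inserted value down to the next row. The recording tableau Q records, in position (i, j), the step at which that cell was added to P.
  Insert 5 (step 1): P = [5];  Q = [1]
  Insert 4 (step 2): P = [4] / [5];  Q = [1] / [2]
  Insert 2 (step 3): P = [2] / [4] / [5];  Q = [1] / [2] / [3]
  Insert 3 (step 4): P = [2, 3] / [4] / [5];  Q = [1, 4] / [2] / [3]
  Insert 1 (step 5): P = [1, 3] / [2] / [4] / [5];  Q = [1, 4] / [2] / [3] / [5]
  Insert 6 (step 6): P = [1, 3, 6] / [2] / [4] / [5];  Q = [1, 4, 6] / [2] / [3] / [5]
Final shape: (3, 1, 1, 1).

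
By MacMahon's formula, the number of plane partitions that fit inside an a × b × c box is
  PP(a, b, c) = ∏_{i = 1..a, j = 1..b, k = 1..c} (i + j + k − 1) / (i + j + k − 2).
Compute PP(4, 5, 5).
PP(4, 5, 5) = 16818516

Evaluate the triple product over i = 1..4, j = 1..5, k = 1..5. The factors are (2/1) · (3/2) · (4/3) · (5/4) · (6/5) · (3/2) · (4/3) · (5/4) · … (100 factors total). The numerators and denominators telescope so the product is an integer; carrying out the multiplication exactly gives PP(4, 5, 5) = 16818516.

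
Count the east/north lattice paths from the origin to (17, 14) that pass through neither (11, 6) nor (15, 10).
Number of paths = 191980797

Inclusion–exclusion. Total paths: C(31, 17) = 265182525. Through P₁: C(17, 11)·C(14, 6) = 37165128. Through P₂: C(25, 15)·C(6, 2) = 49031400. Since P₁ is strictly southwest of P₂, a monotone path through both must visit P₁ then P₂; paths through both = C(17, 11)·C(8, 4)·C(6, 2) = 12994800. Avoid both = 265182525 − 37165128 − 49031400 + 12994800 = 191980797.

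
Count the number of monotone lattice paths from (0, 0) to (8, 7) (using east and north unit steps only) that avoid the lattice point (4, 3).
Number of paths = 3985

Total paths from (0, 0) to (8, 7): C(15, 8) = 6435. Paths through (4, 3): (paths (0, 0) → (4, 3)) × (paths (4, 3) → (8, 7)) = C(7, 4) · C(8, 4) = 35 · 70 = 2450. Avoidance count = 6435 − 2450 = 3985.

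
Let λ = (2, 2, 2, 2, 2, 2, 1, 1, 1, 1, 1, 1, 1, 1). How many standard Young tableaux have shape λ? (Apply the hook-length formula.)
# SYT of shape (2, 2, 2, 2, 2, 2, 1, 1, 1, 1, 1, 1, 1, 1) = 23256

Hook-length formula: f^λ = n! / Π hook(c), product over all cells c of the Young diagram. For λ = (2, 2, 2, 2, 2, 2, 1, 1, 1, 1, 1, 1, 1, 1), n = 20 boxes. Hook lengths by row (left-to-right, top-to-bottom): [15, 6]; [14, 5]; [13, 4]; [12, 3]; [11, 2]; [10, 1]; [8]; [7]; [6]; [5]; [4]; [3]; [2]; [1]. Product of hooks = 104613949440000. So f^λ = 20! / 104613949440000 = 2432902008176640000 / 104613949440000 = 23256.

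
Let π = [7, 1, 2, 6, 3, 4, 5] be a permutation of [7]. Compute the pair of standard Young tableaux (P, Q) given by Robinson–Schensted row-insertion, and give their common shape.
P = [1, 2, 3, 4, 5] / [6] / [7];  Q = [1, 3, 4, 6, 7] / [2] / [5];  common shape = (5, 1, 1)

Row-insert the values π_1, π_2, … into P one at a time, bumping the leftmost entry strictly greater than the inserted value down to the next row. The recording tableau Q records, in position (i, j), the step at which that cell was added to P.
  Insert 7 (step 1): P = [7];  Q = [1]
  Insert 1 (step 2): P = [1] / [7];  Q = [1] / [2]
  Insert 2 (step 3): P = [1, 2] / [7];  Q = [1, 3] / [2]
  Insert 6 (step 4): P = [1, 2, 6] / [7];  Q = [1, 3, 4] / [2]
  Insert 3 (step 5): P = [1, 2, 3] / [6] / [7];  Q = [1, 3, 4] / [2] / [5]
  Insert 4 (step 6): P = [1, 2, 3, 4] / [6] / [7];  Q = [1, 3, 4, 6] / [2] / [5]
  Insert 5 (step 7): P = [1, 2, 3, 4, 5] / [6] / [7];  Q = [1, 3, 4, 6, 7] / [2] / [5]
Final shape: (5, 1, 1).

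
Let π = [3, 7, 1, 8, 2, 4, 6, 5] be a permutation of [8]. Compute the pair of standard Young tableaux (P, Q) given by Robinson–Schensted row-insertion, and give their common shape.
P = [1, 2, 4, 5] / [3, 6, 8] / [7];  Q = [1, 2, 4, 7] / [3, 5, 6] / [8];  common shape = (4, 3, 1)

Row-insert the values π_1, π_2, … into P one at a time, bumping the leftmost entry strictly greater than the inserted value down to the next row. The recording tableau Q records, in position (i, j), the step at which that cell was added to P.
  Insert 3 (step 1): P = [3];  Q = [1]
  Insert 7 (step 2): P = [3, 7];  Q = [1, 2]
  Insert 1 (step 3): P = [1, 7] / [3];  Q = [1, 2] / [3]
  Insert 8 (step 4): P = [1, 7, 8] / [3];  Q = [1, 2, 4] / [3]
  Insert 2 (step 5): P = [1, 2, 8] / [3, 7];  Q = [1, 2, 4] / [3, 5]
  Insert 4 (step 6): P = [1, 2, 4] / [3, 7, 8];  Q = [1, 2, 4] / [3, 5, 6]
  Insert 6 (step 7): P = [1, 2, 4, 6] / [3, 7, 8];  Q = [1, 2, 4, 7] / [3, 5, 6]
  Insert 5 (step 8): P = [1, 2, 4, 5] / [3, 6, 8] / [7];  Q = [1, 2, 4, 7] / [3, 5, 6] / [8]
Final shape: (4, 3, 1).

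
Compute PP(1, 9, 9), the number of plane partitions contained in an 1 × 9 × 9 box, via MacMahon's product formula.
PP(1, 9, 9) = 48620

Evaluate the triple product over i = 1..1, j = 1..9, k = 1..9. The factors are (2/1) · (3/2) · (4/3) · (5/4) · (6/5) · (7/6) · (8/7) · (9/8) · … (81 factors total). The numerators and denominators telescope so the product is an integer; carrying out the multiplication exactly gives PP(1, 9, 9) = 48620.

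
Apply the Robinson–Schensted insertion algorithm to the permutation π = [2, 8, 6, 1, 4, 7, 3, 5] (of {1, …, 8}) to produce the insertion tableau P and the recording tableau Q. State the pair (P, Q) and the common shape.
P = [1, 3, 5] / [2, 4, 7] / [6] / [8];  Q = [1, 2, 6] / [3, 5, 8] / [4] / [7];  common shape = (3, 3, 1, 1)

Row-insert the values π_1, π_2, … into P one at a time, bumping the leftmost entry strictly greater than the inserted value down to the next row. The recording tableau Q records, in position (i, j), the step at which that cell was added to P.
  Insert 2 (step 1): P = [2];  Q = [1]
  Insert 8 (step 2): P = [2, 8];  Q = [1, 2]
  Insert 6 (step 3): P = [2, 6] / [8];  Q = [1, 2] / [3]
  Insert 1 (step 4): P = [1, 6] / [2] / [8];  Q = [1, 2] / [3] / [4]
  Insert 4 (step 5): P = [1, 4] / [2, 6] / [8];  Q = [1, 2] / [3, 5] / [4]
  Insert 7 (step 6): P = [1, 4, 7] / [2, 6] / [8];  Q = [1, 2, 6] / [3, 5] / [4]
  Insert 3 (step 7): P = [1, 3, 7] / [2, 4] / [6] / [8];  Q = [1, 2, 6] / [3, 5] / [4] / [7]
  Insert 5 (step 8): P = [1, 3, 5] / [2, 4, 7] / [6] / [8];  Q = [1, 2, 6] / [3, 5, 8] / [4] / [7]
Final shape: (3, 3, 1, 1).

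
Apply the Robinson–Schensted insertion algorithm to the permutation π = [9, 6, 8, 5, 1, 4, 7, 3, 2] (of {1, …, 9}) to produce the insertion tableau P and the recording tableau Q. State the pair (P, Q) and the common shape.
P = [1, 2, 7] / [3, 8] / [4] / [5] / [6] / [9];  Q = [1, 3, 7] / [2, 6] / [4] / [5] / [8] / [9];  common shape = (3, 2, 1, 1, 1, 1)

Row-insert the values π_1, π_2, … into P one at a time, bumping the leftmost entry strictly greater than the inserted value down to the next row. The recording tableau Q records, in position (i, j), the step at which that cell was added to P.
  Insert 9 (step 1): P = [9];  Q = [1]
  Insert 6 (step 2): P = [6] / [9];  Q = [1] / [2]
  Insert 8 (step 3): P = [6, 8] / [9];  Q = [1, 3] / [2]
  Insert 5 (step 4): P = [5, 8] / [6] / [9];  Q = [1, 3] / [2] / [4]
  Insert 1 (step 5): P = [1, 8] / [5] / [6] / [9];  Q = [1, 3] / [2] / [4] / [5]
  Insert 4 (step 6): P = [1, 4] / [5, 8] / [6] / [9];  Q = [1, 3] / [2, 6] / [4] / [5]
  Insert 7 (step 7): P = [1, 4, 7] / [5, 8] / [6] / [9];  Q = [1, 3, 7] / [2, 6] / [4] / [5]
  Insert 3 (step 8): P = [1, 3, 7] / [4, 8] / [5] / [6] / [9];  Q = [1, 3, 7] / [2, 6] / [4] / [5] / [8]
  Insert 2 (step 9): P = [1, 2, 7] / [3, 8] / [4] / [5] / [6] / [9];  Q = [1, 3, 7] / [2, 6] / [4] / [5] / [8] / [9]
Final shape: (3, 2, 1, 1, 1, 1).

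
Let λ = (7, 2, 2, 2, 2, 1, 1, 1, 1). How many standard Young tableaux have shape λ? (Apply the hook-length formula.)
# SYT of shape (7, 2, 2, 2, 2, 1, 1, 1, 1) = 3879876

Hook-length formula: f^λ = n! / Π hook(c), product over all cells c of the Young diagram. For λ = (7, 2, 2, 2, 2, 1, 1, 1, 1), n = 19 boxes. Hook lengths by row (left-to-right, top-to-bottom): [15, 10, 5, 4, 3, 2, 1]; [9, 4]; [8, 3]; [7, 2]; [6, 1]; [4]; [3]; [2]; [1]. Product of hooks = 31352832000. So f^λ = 19! / 31352832000 = 121645100408832000 / 31352832000 = 3879876.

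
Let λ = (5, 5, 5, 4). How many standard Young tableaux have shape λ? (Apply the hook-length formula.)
# SYT of shape (5, 5, 5, 4) = 1662804

Hook-length formula: f^λ = n! / Π hook(c), product over all cells c of the Young diagram. For λ = (5, 5, 5, 4), n = 19 boxes. Hook lengths by row (left-to-right, top-to-bottom): [8, 7, 6, 5, 3]; [7, 6, 5, 4, 2]; [6, 5, 4, 3, 1]; [4, 3, 2, 1]. Product of hooks = 73156608000. So f^λ = 19! / 73156608000 = 121645100408832000 / 73156608000 = 1662804.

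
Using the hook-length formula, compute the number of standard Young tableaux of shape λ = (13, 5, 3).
# SYT of shape (13, 5, 3) = 2930256

Hook-length formula: f^λ = n! / Π hook(c), product over all cells c of the Young diagram. For λ = (13, 5, 3), n = 21 boxes. Hook lengths by row (left-to-right, top-to-bottom): [15, 14, 13, 11, 10, 8, 7, 6, 5, 4, 3, 2, 1]; [6, 5, 4, 2, 1]; [3, 2, 1]. Product of hooks = 17435658240000. So f^λ = 21! / 17435658240000 = 51090942171709440000 / 17435658240000 = 2930256.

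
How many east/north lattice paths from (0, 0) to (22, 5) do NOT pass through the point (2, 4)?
Number of paths = 80415

Total paths from (0, 0) to (22, 5): C(27, 22) = 80730. Paths through (2, 4): (paths (0, 0) → (2, 4)) × (paths (2, 4) → (22, 5)) = C(6, 2) · C(21, 20) = 15 · 21 = 315. Avoidance count = 80730 − 315 = 80415.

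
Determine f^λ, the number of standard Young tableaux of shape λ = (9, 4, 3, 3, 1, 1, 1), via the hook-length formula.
# SYT of shape (9, 4, 3, 3, 1, 1, 1) = 1489872384

Hook-length formula: f^λ = n! / Π hook(c), product over all cells c of the Young diagram. For λ = (9, 4, 3, 3, 1, 1, 1), n = 22 boxes. Hook lengths by row (left-to-right, top-to-bottom): [15, 11, 10, 7, 5, 4, 3, 2, 1]; [9, 5, 4, 1]; [7, 3, 2]; [6, 2, 1]; [3]; [2]; [1]. Product of hooks = 754427520000. So f^λ = 22! / 754427520000 = 1124000727777607680000 / 754427520000 = 1489872384.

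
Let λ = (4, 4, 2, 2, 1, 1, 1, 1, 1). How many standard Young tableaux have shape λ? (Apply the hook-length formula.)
# SYT of shape (4, 4, 2, 2, 1, 1, 1, 1, 1) = 556920

Hook-length formula: f^λ = n! / Π hook(c), product over all cells c of the Young diagram. For λ = (4, 4, 2, 2, 1, 1, 1, 1, 1), n = 17 boxes. Hook lengths by row (left-to-right, top-to-bottom): [12, 6, 3, 2]; [11, 5, 2, 1]; [8, 2]; [7, 1]; [5]; [4]; [3]; [2]; [1]. Product of hooks = 638668800. So f^λ = 17! / 638668800 = 355687428096000 / 638668800 = 556920.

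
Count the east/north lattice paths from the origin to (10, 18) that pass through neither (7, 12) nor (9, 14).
Number of paths = 6316208

Inclusion–exclusion. Total paths: C(28, 10) = 13123110. Through P₁: C(19, 7)·C(9, 3) = 4232592. Through P₂: C(23, 9)·C(5, 1) = 4085950. Since P₁ is strictly southwest of P₂, a monotone path through both must visit P₁ then P₂; paths through both = C(19, 7)·C(4, 2)·C(5, 1) = 1511640. Avoid both = 13123110 − 4232592 − 4085950 + 1511640 = 6316208.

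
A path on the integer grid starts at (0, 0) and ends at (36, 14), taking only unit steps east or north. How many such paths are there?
Number of paths = 937845656300

A monotone lattice path from (0, 0) to (36, 14) consists of 36 east steps and 14 north steps in some order, so it is determined by which 36 of the 50 steps are east. The count is C(50, 36) = 937845656300.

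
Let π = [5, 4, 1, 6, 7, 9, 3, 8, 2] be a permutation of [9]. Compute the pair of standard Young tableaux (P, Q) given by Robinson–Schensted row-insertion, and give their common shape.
P = [1, 2, 7, 8] / [3, 6, 9] / [4] / [5];  Q = [1, 4, 5, 6] / [2, 7, 8] / [3] / [9];  common shape = (4, 3, 1, 1)

Row-insert the values π_1, π_2, … into P one at a time, bumping the leftmost entry strictly greater than the inserted value down to the next row. The recording tableau Q records, in position (i, j), the step at which that cell was added to P.
  Insert 5 (step 1): P = [5];  Q = [1]
  Insert 4 (step 2): P = [4] / [5];  Q = [1] / [2]
  Insert 1 (step 3): P = [1] / [4] / [5];  Q = [1] / [2] / [3]
  Insert 6 (step 4): P = [1, 6] / [4] / [5];  Q = [1, 4] / [2] / [3]
  Insert 7 (step 5): P = [1, 6, 7] / [4] / [5];  Q = [1, 4, 5] / [2] / [3]
  Insert 9 (step 6): P = [1, 6, 7, 9] / [4] / [5];  Q = [1, 4, 5, 6] / [2] / [3]
  Insert 3 (step 7): P = [1, 3, 7, 9] / [4, 6] / [5];  Q = [1, 4, 5, 6] / [2, 7] / [3]
  Insert 8 (step 8): P = [1, 3, 7, 8] / [4, 6, 9] / [5];  Q = [1, 4, 5, 6] / [2, 7, 8] / [3]
  Insert 2 (step 9): P = [1, 2, 7, 8] / [3, 6, 9] / [4] / [5];  Q = [1, 4, 5, 6] / [2, 7, 8] / [3] / [9]
Final shape: (4, 3, 1, 1).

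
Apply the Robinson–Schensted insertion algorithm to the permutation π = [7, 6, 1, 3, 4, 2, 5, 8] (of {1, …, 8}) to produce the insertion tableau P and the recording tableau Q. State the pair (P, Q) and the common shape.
P = [1, 2, 4, 5, 8] / [3] / [6] / [7];  Q = [1, 4, 5, 7, 8] / [2] / [3] / [6];  common shape = (5, 1, 1, 1)

Row-insert the values π_1, π_2, … into P one at a time, bumping the leftmost entry strictly greater than the inserted value down to the next row. The recording tableau Q records, in position (i, j), the step at which that cell was added to P.
  Insert 7 (step 1): P = [7];  Q = [1]
  Insert 6 (step 2): P = [6] / [7];  Q = [1] / [2]
  Insert 1 (step 3): P = [1] / [6] / [7];  Q = [1] / [2] / [3]
  Insert 3 (step 4): P = [1, 3] / [6] / [7];  Q = [1, 4] / [2] / [3]
  Insert 4 (step 5): P = [1, 3, 4] / [6] / [7];  Q = [1, 4, 5] / [2] / [3]
  Insert 2 (step 6): P = [1, 2, 4] / [3] / [6] / [7];  Q = [1, 4, 5] / [2] / [3] / [6]
  Insert 5 (step 7): P = [1, 2, 4, 5] / [3] / [6] / [7];  Q = [1, 4, 5, 7] / [2] / [3] / [6]
  Insert 8 (step 8): P = [1, 2, 4, 5, 8] / [3] / [6] / [7];  Q = [1, 4, 5, 7, 8] / [2] / [3] / [6]
Final shape: (5, 1, 1, 1).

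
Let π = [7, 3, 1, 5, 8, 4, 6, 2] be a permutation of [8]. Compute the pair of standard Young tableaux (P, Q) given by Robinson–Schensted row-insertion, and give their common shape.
P = [1, 2, 6] / [3, 4, 8] / [5] / [7];  Q = [1, 4, 5] / [2, 6, 7] / [3] / [8];  common shape = (3, 3, 1, 1)

Row-insert the values π_1, π_2, … into P one at a time, bumping the leftmost entry strictly greater than the inserted value down to the next row. The recording tableau Q records, in position (i, j), the step at which that cell was added to P.
  Insert 7 (step 1): P = [7];  Q = [1]
  Insert 3 (step 2): P = [3] / [7];  Q = [1] / [2]
  Insert 1 (step 3): P = [1] / [3] / [7];  Q = [1] / [2] / [3]
  Insert 5 (step 4): P = [1, 5] / [3] / [7];  Q = [1, 4] / [2] / [3]
  Insert 8 (step 5): P = [1, 5, 8] / [3] / [7];  Q = [1, 4, 5] / [2] / [3]
  Insert 4 (step 6): P = [1, 4, 8] / [3, 5] / [7];  Q = [1, 4, 5] / [2, 6] / [3]
  Insert 6 (step 7): P = [1, 4, 6] / [3, 5, 8] / [7];  Q = [1, 4, 5] / [2, 6, 7] / [3]
  Insert 2 (step 8): P = [1, 2, 6] / [3, 4, 8] / [5] / [7];  Q = [1, 4, 5] / [2, 6, 7] / [3] / [8]
Final shape: (3, 3, 1, 1).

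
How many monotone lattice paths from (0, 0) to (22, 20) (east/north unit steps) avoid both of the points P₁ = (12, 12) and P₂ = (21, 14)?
Number of paths = 380264533432

Inclusion–exclusion. Total paths: C(42, 22) = 513791607420. Through P₁: C(24, 12)·C(18, 10) = 118328458248. Through P₂: C(35, 21)·C(7, 1) = 16239715800. Since P₁ is strictly southwest of P₂, a monotone path through both must visit P₁ then P₂; paths through both = C(24, 12)·C(11, 9)·C(7, 1) = 1041100060. Avoid both = 513791607420 − 118328458248 − 16239715800 + 1041100060 = 380264533432.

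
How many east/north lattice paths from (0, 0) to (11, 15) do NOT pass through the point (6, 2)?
Number of paths = 7486256

Total paths from (0, 0) to (11, 15): C(26, 11) = 7726160. Paths through (6, 2): (paths (0, 0) → (6, 2)) × (paths (6, 2) → (11, 15)) = C(8, 6) · C(18, 5) = 28 · 8568 = 239904. Avoidance count = 7726160 − 239904 = 7486256.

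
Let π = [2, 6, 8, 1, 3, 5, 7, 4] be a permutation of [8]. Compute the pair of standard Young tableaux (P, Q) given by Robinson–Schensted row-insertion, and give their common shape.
P = [1, 3, 4, 7] / [2, 5, 8] / [6];  Q = [1, 2, 3, 7] / [4, 5, 6] / [8];  common shape = (4, 3, 1)

Row-insert the values π_1, π_2, … into P one at a time, bumping the leftmost entry strictly greater than the inserted value down to the next row. The recording tableau Q records, in position (i, j), the step at which that cell was added to P.
  Insert 2 (step 1): P = [2];  Q = [1]
  Insert 6 (step 2): P = [2, 6];  Q = [1, 2]
  Insert 8 (step 3): P = [2, 6, 8];  Q = [1, 2, 3]
  Insert 1 (step 4): P = [1, 6, 8] / [2];  Q = [1, 2, 3] / [4]
  Insert 3 (step 5): P = [1, 3, 8] / [2, 6];  Q = [1, 2, 3] / [4, 5]
  Insert 5 (step 6): P = [1, 3, 5] / [2, 6, 8];  Q = [1, 2, 3] / [4, 5, 6]
  Insert 7 (step 7): P = [1, 3, 5, 7] / [2, 6, 8];  Q = [1, 2, 3, 7] / [4, 5, 6]
  Insert 4 (step 8): P = [1, 3, 4, 7] / [2, 5, 8] / [6];  Q = [1, 2, 3, 7] / [4, 5, 6] / [8]
Final shape: (4, 3, 1).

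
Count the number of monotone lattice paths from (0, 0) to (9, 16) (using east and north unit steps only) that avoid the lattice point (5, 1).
Number of paths = 2019719

Total paths from (0, 0) to (9, 16): C(25, 9) = 2042975. Paths through (5, 1): (paths (0, 0) → (5, 1)) × (paths (5, 1) → (9, 16)) = C(6, 5) · C(19, 4) = 6 · 3876 = 23256. Avoidance count = 2042975 − 23256 = 2019719.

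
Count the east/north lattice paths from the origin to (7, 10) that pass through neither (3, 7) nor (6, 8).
Number of paths = 7679

Inclusion–exclusion. Total paths: C(17, 7) = 19448. Through P₁: C(10, 3)·C(7, 4) = 4200. Through P₂: C(14, 6)·C(3, 1) = 9009. Since P₁ is strictly southwest of P₂, a monotone path through both must visit P₁ then P₂; paths through both = C(10, 3)·C(4, 3)·C(3, 1) = 1440. Avoid both = 19448 − 4200 − 9009 + 1440 = 7679.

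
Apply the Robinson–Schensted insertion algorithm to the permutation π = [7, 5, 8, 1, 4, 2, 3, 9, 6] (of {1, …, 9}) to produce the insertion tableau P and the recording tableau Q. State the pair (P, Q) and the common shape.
P = [1, 2, 3, 6] / [4, 8, 9] / [5] / [7];  Q = [1, 3, 7, 8] / [2, 5, 9] / [4] / [6];  common shape = (4, 3, 1, 1)

Row-insert the values π_1, π_2, … into P one at a time, bumping the leftmost entry strictly greater than the inserted value down to the next row. The recording tableau Q records, in position (i, j), the step at which that cell was added to P.
  Insert 7 (step 1): P = [7];  Q = [1]
  Insert 5 (step 2): P = [5] / [7];  Q = [1] / [2]
  Insert 8 (step 3): P = [5, 8] / [7];  Q = [1, 3] / [2]
  Insert 1 (step 4): P = [1, 8] / [5] / [7];  Q = [1, 3] / [2] / [4]
  Insert 4 (step 5): P = [1, 4] / [5, 8] / [7];  Q = [1, 3] / [2, 5] / [4]
  Insert 2 (step 6): P = [1, 2] / [4, 8] / [5] / [7];  Q = [1, 3] / [2, 5] / [4] / [6]
  Insert 3 (step 7): P = [1, 2, 3] / [4, 8] / [5] / [7];  Q = [1, 3, 7] / [2, 5] / [4] / [6]
  Insert 9 (step 8): P = [1, 2, 3, 9] / [4, 8] / [5] / [7];  Q = [1, 3, 7, 8] / [2, 5] / [4] / [6]
  Insert 6 (step 9): P = [1, 2, 3, 6] / [4, 8, 9] / [5] / [7];  Q = [1, 3, 7, 8] / [2, 5, 9] / [4] / [6]
Final shape: (4, 3, 1, 1).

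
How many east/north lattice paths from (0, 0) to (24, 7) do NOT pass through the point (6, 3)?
Number of paths = 2015115

Total paths from (0, 0) to (24, 7): C(31, 24) = 2629575. Paths through (6, 3): (paths (0, 0) → (6, 3)) × (paths (6, 3) → (24, 7)) = C(9, 6) · C(22, 18) = 84 · 7315 = 614460. Avoidance count = 2629575 − 614460 = 2015115.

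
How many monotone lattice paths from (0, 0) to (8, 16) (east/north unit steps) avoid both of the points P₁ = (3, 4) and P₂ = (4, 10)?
Number of paths = 360131

Inclusion–exclusion. Total paths: C(24, 8) = 735471. Through P₁: C(7, 3)·C(17, 5) = 216580. Through P₂: C(14, 4)·C(10, 4) = 210210. Since P₁ is strictly southwest of P₂, a monotone path through both must visit P₁ then P₂; paths through both = C(7, 3)·C(7, 1)·C(10, 4) = 51450. Avoid both = 735471 − 216580 − 210210 + 51450 = 360131.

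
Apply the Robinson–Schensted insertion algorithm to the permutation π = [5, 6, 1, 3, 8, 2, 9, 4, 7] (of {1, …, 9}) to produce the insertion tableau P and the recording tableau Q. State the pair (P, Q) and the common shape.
P = [1, 2, 4, 7] / [3, 6, 8, 9] / [5];  Q = [1, 2, 5, 7] / [3, 4, 8, 9] / [6];  common shape = (4, 4, 1)

Row-insert the values π_1, π_2, … into P one at a time, bumping the leftmost entry strictly greater than the inserted value down to the next row. The recording tableau Q records, in position (i, j), the step at which that cell was added to P.
  Insert 5 (step 1): P = [5];  Q = [1]
  Insert 6 (step 2): P = [5, 6];  Q = [1, 2]
  Insert 1 (step 3): P = [1, 6] / [5];  Q = [1, 2] / [3]
  Insert 3 (step 4): P = [1, 3] / [5, 6];  Q = [1, 2] / [3, 4]
  Insert 8 (step 5): P = [1, 3, 8] / [5, 6];  Q = [1, 2, 5] / [3, 4]
  Insert 2 (step 6): P = [1, 2, 8] / [3, 6] / [5];  Q = [1, 2, 5] / [3, 4] / [6]
  Insert 9 (step 7): P = [1, 2, 8, 9] / [3, 6] / [5];  Q = [1, 2, 5, 7] / [3, 4] / [6]
  Insert 4 (step 8): P = [1, 2, 4, 9] / [3, 6, 8] / [5];  Q = [1, 2, 5, 7] / [3, 4, 8] / [6]
  Insert 7 (step 9): P = [1, 2, 4, 7] / [3, 6, 8, 9] / [5];  Q = [1, 2, 5, 7] / [3, 4, 8, 9] / [6]
Final shape: (4, 4, 1).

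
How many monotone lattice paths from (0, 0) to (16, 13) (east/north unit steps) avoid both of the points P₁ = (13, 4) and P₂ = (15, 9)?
Number of paths = 61052695

Inclusion–exclusion. Total paths: C(29, 16) = 67863915. Through P₁: C(17, 13)·C(12, 3) = 523600. Through P₂: C(24, 15)·C(5, 1) = 6537520. Since P₁ is strictly southwest of P₂, a monotone path through both must visit P₁ then P₂; paths through both = C(17, 13)·C(7, 2)·C(5, 1) = 249900. Avoid both = 67863915 − 523600 − 6537520 + 249900 = 61052695.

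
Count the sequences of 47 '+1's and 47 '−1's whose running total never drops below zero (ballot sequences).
C_47 = 33868773757191046886429490

These ballot sequences are counted by the Catalan number C_n = (1/(n + 1)) · C(2n, n). For n = 47: C_47 = (1/48) · C(94, 47) = 1625701140345170250548615520/48 = 33868773757191046886429490.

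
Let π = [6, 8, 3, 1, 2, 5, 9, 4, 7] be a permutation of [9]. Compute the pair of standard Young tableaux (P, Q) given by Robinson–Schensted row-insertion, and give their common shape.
P = [1, 2, 4, 7] / [3, 5, 9] / [6, 8];  Q = [1, 2, 6, 7] / [3, 5, 9] / [4, 8];  common shape = (4, 3, 2)

Row-insert the values π_1, π_2, … into P one at a time, bumping the leftmost entry strictly greater than the inserted value down to the next row. The recording tableau Q records, in position (i, j), the step at which that cell was added to P.
  Insert 6 (step 1): P = [6];  Q = [1]
  Insert 8 (step 2): P = [6, 8];  Q = [1, 2]
  Insert 3 (step 3): P = [3, 8] / [6];  Q = [1, 2] / [3]
  Insert 1 (step 4): P = [1, 8] / [3] / [6];  Q = [1, 2] / [3] / [4]
  Insert 2 (step 5): P = [1, 2] / [3, 8] / [6];  Q = [1, 2] / [3, 5] / [4]
  Insert 5 (step 6): P = [1, 2, 5] / [3, 8] / [6];  Q = [1, 2, 6] / [3, 5] / [4]
  Insert 9 (step 7): P = [1, 2, 5, 9] / [3, 8] / [6];  Q = [1, 2, 6, 7] / [3, 5] / [4]
  Insert 4 (step 8): P = [1, 2, 4, 9] / [3, 5] / [6, 8];  Q = [1, 2, 6, 7] / [3, 5] / [4, 8]
  Insert 7 (step 9): P = [1, 2, 4, 7] / [3, 5, 9] / [6, 8];  Q = [1, 2, 6, 7] / [3, 5, 9] / [4, 8]
Final shape: (4, 3, 2).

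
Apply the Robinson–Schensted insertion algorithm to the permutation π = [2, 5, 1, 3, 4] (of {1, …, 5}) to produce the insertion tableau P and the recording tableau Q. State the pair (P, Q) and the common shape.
P = [1, 3, 4] / [2, 5];  Q = [1, 2, 5] / [3, 4];  common shape = (3, 2)

Row-insert the values π_1, π_2, … into P one at a time, bumping the leftmost entry strictly greater than the inserted value down to the next row. The recording tableau Q records, in position (i, j), the step at which that cell was added to P.
  Insert 2 (step 1): P = [2];  Q = [1]
  Insert 5 (step 2): P = [2, 5];  Q = [1, 2]
  Insert 1 (step 3): P = [1, 5] / [2];  Q = [1, 2] / [3]
  Insert 3 (step 4): P = [1, 3] / [2, 5];  Q = [1, 2] / [3, 4]
  Insert 4 (step 5): P = [1, 3, 4] / [2, 5];  Q = [1, 2, 5] / [3, 4]
Final shape: (3, 2).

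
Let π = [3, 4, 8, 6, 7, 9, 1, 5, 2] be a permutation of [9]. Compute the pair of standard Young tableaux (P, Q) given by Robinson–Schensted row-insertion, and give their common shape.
P = [1, 2, 5, 7, 9] / [3, 4] / [6] / [8];  Q = [1, 2, 3, 5, 6] / [4, 8] / [7] / [9];  common shape = (5, 2, 1, 1)

Row-insert the values π_1, π_2, … into P one at a time, bumping the leftmost entry strictly greater than the inserted value down to the next row. The recording tableau Q records, in position (i, j), the step at which that cell was added to P.
  Insert 3 (step 1): P = [3];  Q = [1]
  Insert 4 (step 2): P = [3, 4];  Q = [1, 2]
  Insert 8 (step 3): P = [3, 4, 8];  Q = [1, 2, 3]
  Insert 6 (step 4): P = [3, 4, 6] / [8];  Q = [1, 2, 3] / [4]
  Insert 7 (step 5): P = [3, 4, 6, 7] / [8];  Q = [1, 2, 3, 5] / [4]
  Insert 9 (step 6): P = [3, 4, 6, 7, 9] / [8];  Q = [1, 2, 3, 5, 6] / [4]
  Insert 1 (step 7): P = [1, 4, 6, 7, 9] / [3] / [8];  Q = [1, 2, 3, 5, 6] / [4] / [7]
  Insert 5 (step 8): P = [1, 4, 5, 7, 9] / [3, 6] / [8];  Q = [1, 2, 3, 5, 6] / [4, 8] / [7]
  Insert 2 (step 9): P = [1, 2, 5, 7, 9] / [3, 4] / [6] / [8];  Q = [1, 2, 3, 5, 6] / [4, 8] / [7] / [9]
Final shape: (5, 2, 1, 1).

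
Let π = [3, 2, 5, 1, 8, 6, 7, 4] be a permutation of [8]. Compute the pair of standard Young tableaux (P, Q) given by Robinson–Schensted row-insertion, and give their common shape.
P = [1, 4, 6, 7] / [2, 5] / [3, 8];  Q = [1, 3, 5, 7] / [2, 6] / [4, 8];  common shape = (4, 2, 2)

Row-insert the values π_1, π_2, … into P one at a time, bumping the leftmost entry strictly greater than the inserted value down to the next row. The recording tableau Q records, in position (i, j), the step at which that cell was added to P.
  Insert 3 (step 1): P = [3];  Q = [1]
  Insert 2 (step 2): P = [2] / [3];  Q = [1] / [2]
  Insert 5 (step 3): P = [2, 5] / [3];  Q = [1, 3] / [2]
  Insert 1 (step 4): P = [1, 5] / [2] / [3];  Q = [1, 3] / [2] / [4]
  Insert 8 (step 5): P = [1, 5, 8] / [2] / [3];  Q = [1, 3, 5] / [2] / [4]
  Insert 6 (step 6): P = [1, 5, 6] / [2, 8] / [3];  Q = [1, 3, 5] / [2, 6] / [4]
  Insert 7 (step 7): P = [1, 5, 6, 7] / [2, 8] / [3];  Q = [1, 3, 5, 7] / [2, 6] / [4]
  Insert 4 (step 8): P = [1, 4, 6, 7] / [2, 5] / [3, 8];  Q = [1, 3, 5, 7] / [2, 6] / [4, 8]
Final shape: (4, 2, 2).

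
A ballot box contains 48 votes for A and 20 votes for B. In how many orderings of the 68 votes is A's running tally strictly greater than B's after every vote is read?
Strict-lead orderings = 33812214746249940

Total orderings of the 68 votes with 48 for A: C(68, 48) = 82115378669464140. By the Bertrand ballot formula (Cycle Lemma / reflection principle), the number of orderings in which A is strictly ahead of B throughout is (p − q)/(p + q) · C(p + q, p) = (48 − 20)/(48 + 20) · 82115378669464140 = 33812214746249940.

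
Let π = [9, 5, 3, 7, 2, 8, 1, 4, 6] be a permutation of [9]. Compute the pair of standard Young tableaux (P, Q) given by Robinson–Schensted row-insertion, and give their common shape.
P = [1, 4, 6] / [2, 7, 8] / [3] / [5] / [9];  Q = [1, 4, 6] / [2, 8, 9] / [3] / [5] / [7];  common shape = (3, 3, 1, 1, 1)

Row-insert the values π_1, π_2, … into P one at a time, bumping the leftmost entry strictly greater than the inserted value down to the next row. The recording tableau Q records, in position (i, j), the step at which that cell was added to P.
  Insert 9 (step 1): P = [9];  Q = [1]
  Insert 5 (step 2): P = [5] / [9];  Q = [1] / [2]
  Insert 3 (step 3): P = [3] / [5] / [9];  Q = [1] / [2] / [3]
  Insert 7 (step 4): P = [3, 7] / [5] / [9];  Q = [1, 4] / [2] / [3]
  Insert 2 (step 5): P = [2, 7] / [3] / [5] / [9];  Q = [1, 4] / [2] / [3] / [5]
  Insert 8 (step 6): P = [2, 7, 8] / [3] / [5] / [9];  Q = [1, 4, 6] / [2] / [3] / [5]
  Insert 1 (step 7): P = [1, 7, 8] / [2] / [3] / [5] / [9];  Q = [1, 4, 6] / [2] / [3] / [5] / [7]
  Insert 4 (step 8): P = [1, 4, 8] / [2, 7] / [3] / [5] / [9];  Q = [1, 4, 6] / [2, 8] / [3] / [5] / [7]
  Insert 6 (step 9): P = [1, 4, 6] / [2, 7, 8] / [3] / [5] / [9];  Q = [1, 4, 6] / [2, 8, 9] / [3] / [5] / [7]
Final shape: (3, 3, 1, 1, 1).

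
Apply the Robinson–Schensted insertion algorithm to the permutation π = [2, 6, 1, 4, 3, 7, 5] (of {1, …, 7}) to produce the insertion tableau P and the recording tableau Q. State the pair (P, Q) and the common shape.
P = [1, 3, 5] / [2, 4, 7] / [6];  Q = [1, 2, 6] / [3, 4, 7] / [5];  common shape = (3, 3, 1)

Row-insert the values π_1, π_2, … into P one at a time, bumping the leftmost entry strictly greater than the inserted value down to the next row. The recording tableau Q records, in position (i, j), the step at which that cell was added to P.
  Insert 2 (step 1): P = [2];  Q = [1]
  Insert 6 (step 2): P = [2, 6];  Q = [1, 2]
  Insert 1 (step 3): P = [1, 6] / [2];  Q = [1, 2] / [3]
  Insert 4 (step 4): P = [1, 4] / [2, 6];  Q = [1, 2] / [3, 4]
  Insert 3 (step 5): P = [1, 3] / [2, 4] / [6];  Q = [1, 2] / [3, 4] / [5]
  Insert 7 (step 6): P = [1, 3, 7] / [2, 4] / [6];  Q = [1, 2, 6] / [3, 4] / [5]
  Insert 5 (step 7): P = [1, 3, 5] / [2, 4, 7] / [6];  Q = [1, 2, 6] / [3, 4, 7] / [5]
Final shape: (3, 3, 1).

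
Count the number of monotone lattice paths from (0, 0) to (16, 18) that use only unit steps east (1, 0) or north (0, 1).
Number of paths = 2203961430

A monotone lattice path from (0, 0) to (16, 18) consists of 16 east steps and 18 north steps in some order, so it is determined by which 16 of the 34 steps are east. The count is C(34, 16) = 2203961430.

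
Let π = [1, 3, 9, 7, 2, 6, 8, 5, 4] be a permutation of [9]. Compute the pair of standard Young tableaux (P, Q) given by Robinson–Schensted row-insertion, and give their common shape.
P = [1, 2, 4, 8] / [3, 5] / [6] / [7] / [9];  Q = [1, 2, 3, 7] / [4, 6] / [5] / [8] / [9];  common shape = (4, 2, 1, 1, 1)

Row-insert the values π_1, π_2, … into P one at a time, bumping the leftmost entry strictly greater than the inserted value down to the next row. The recording tableau Q records, in position (i, j), the step at which that cell was added to P.
  Insert 1 (step 1): P = [1];  Q = [1]
  Insert 3 (step 2): P = [1, 3];  Q = [1, 2]
  Insert 9 (step 3): P = [1, 3, 9];  Q = [1, 2, 3]
  Insert 7 (step 4): P = [1, 3, 7] / [9];  Q = [1, 2, 3] / [4]
  Insert 2 (step 5): P = [1, 2, 7] / [3] / [9];  Q = [1, 2, 3] / [4] / [5]
  Insert 6 (step 6): P = [1, 2, 6] / [3, 7] / [9];  Q = [1, 2, 3] / [4, 6] / [5]
  Insert 8 (step 7): P = [1, 2, 6, 8] / [3, 7] / [9];  Q = [1, 2, 3, 7] / [4, 6] / [5]
  Insert 5 (step 8): P = [1, 2, 5, 8] / [3, 6] / [7] / [9];  Q = [1, 2, 3, 7] / [4, 6] / [5] / [8]
  Insert 4 (step 9): P = [1, 2, 4, 8] / [3, 5] / [6] / [7] / [9];  Q = [1, 2, 3, 7] / [4, 6] / [5] / [8] / [9]
Final shape: (4, 2, 1, 1, 1).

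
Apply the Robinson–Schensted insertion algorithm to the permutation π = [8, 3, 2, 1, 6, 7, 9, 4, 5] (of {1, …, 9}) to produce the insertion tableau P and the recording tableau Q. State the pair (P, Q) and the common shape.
P = [1, 4, 5, 9] / [2, 6, 7] / [3] / [8];  Q = [1, 5, 6, 7] / [2, 8, 9] / [3] / [4];  common shape = (4, 3, 1, 1)

Row-insert the values π_1, π_2, … into P one at a time, bumping the leftmost entry strictly greater than the inserted value down to the next row. The recording tableau Q records, in position (i, j), the step at which that cell was added to P.
  Insert 8 (step 1): P = [8];  Q = [1]
  Insert 3 (step 2): P = [3] / [8];  Q = [1] / [2]
  Insert 2 (step 3): P = [2] / [3] / [8];  Q = [1] / [2] / [3]
  Insert 1 (step 4): P = [1] / [2] / [3] / [8];  Q = [1] / [2] / [3] / [4]
  Insert 6 (step 5): P = [1, 6] / [2] / [3] / [8];  Q = [1, 5] / [2] / [3] / [4]
  Insert 7 (step 6): P = [1, 6, 7] / [2] / [3] / [8];  Q = [1, 5, 6] / [2] / [3] / [4]
  Insert 9 (step 7): P = [1, 6, 7, 9] / [2] / [3] / [8];  Q = [1, 5, 6, 7] / [2] / [3] / [4]
  Insert 4 (step 8): P = [1, 4, 7, 9] / [2, 6] / [3] / [8];  Q = [1, 5, 6, 7] / [2, 8] / [3] / [4]
  Insert 5 (step 9): P = [1, 4, 5, 9] / [2, 6, 7] / [3] / [8];  Q = [1, 5, 6, 7] / [2, 8, 9] / [3] / [4]
Final shape: (4, 3, 1, 1).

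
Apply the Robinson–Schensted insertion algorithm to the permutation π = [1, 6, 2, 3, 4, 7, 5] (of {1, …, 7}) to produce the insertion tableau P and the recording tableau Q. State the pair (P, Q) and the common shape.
P = [1, 2, 3, 4, 5] / [6, 7];  Q = [1, 2, 4, 5, 6] / [3, 7];  common shape = (5, 2)

Row-insert the values π_1, π_2, … into P one at a time, bumping the leftmost entry strictly greater than the inserted value down to the next row. The recording tableau Q records, in position (i, j), the step at which that cell was added to P.
  Insert 1 (step 1): P = [1];  Q = [1]
  Insert 6 (step 2): P = [1, 6];  Q = [1, 2]
  Insert 2 (step 3): P = [1, 2] / [6];  Q = [1, 2] / [3]
  Insert 3 (step 4): P = [1, 2, 3] / [6];  Q = [1, 2, 4] / [3]
  Insert 4 (step 5): P = [1, 2, 3, 4] / [6];  Q = [1, 2, 4, 5] / [3]
  Insert 7 (step 6): P = [1, 2, 3, 4, 7] / [6];  Q = [1, 2, 4, 5, 6] / [3]
  Insert 5 (step 7): P = [1, 2, 3, 4, 5] / [6, 7];  Q = [1, 2, 4, 5, 6] / [3, 7]
Final shape: (5, 2).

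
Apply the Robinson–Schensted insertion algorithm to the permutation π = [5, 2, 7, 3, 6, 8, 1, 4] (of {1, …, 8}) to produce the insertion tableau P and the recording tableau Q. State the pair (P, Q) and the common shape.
P = [1, 3, 4, 8] / [2, 6] / [5, 7];  Q = [1, 3, 5, 6] / [2, 4] / [7, 8];  common shape = (4, 2, 2)

Row-insert the values π_1, π_2, … into P one at a time, bumping the leftmost entry strictly greater than the inserted value down to the next row. The recording tableau Q records, in position (i, j), the step at which that cell was added to P.
  Insert 5 (step 1): P = [5];  Q = [1]
  Insert 2 (step 2): P = [2] / [5];  Q = [1] / [2]
  Insert 7 (step 3): P = [2, 7] / [5];  Q = [1, 3] / [2]
  Insert 3 (step 4): P = [2, 3] / [5, 7];  Q = [1, 3] / [2, 4]
  Insert 6 (step 5): P = [2, 3, 6] / [5, 7];  Q = [1, 3, 5] / [2, 4]
  Insert 8 (step 6): P = [2, 3, 6, 8] / [5, 7];  Q = [1, 3, 5, 6] / [2, 4]
  Insert 1 (step 7): P = [1, 3, 6, 8] / [2, 7] / [5];  Q = [1, 3, 5, 6] / [2, 4] / [7]
  Insert 4 (step 8): P = [1, 3, 4, 8] / [2, 6] / [5, 7];  Q = [1, 3, 5, 6] / [2, 4] / [7, 8]
Final shape: (4, 2, 2).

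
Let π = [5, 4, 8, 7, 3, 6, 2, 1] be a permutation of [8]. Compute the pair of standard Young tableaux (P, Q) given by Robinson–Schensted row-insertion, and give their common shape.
P = [1, 6] / [2, 7] / [3, 8] / [4] / [5];  Q = [1, 3] / [2, 4] / [5, 6] / [7] / [8];  common shape = (2, 2, 2, 1, 1)

Row-insert the values π_1, π_2, … into P one at a time, bumping the leftmost entry strictly greater than the inserted value down to the next row. The recording tableau Q records, in position (i, j), the step at which that cell was added to P.
  Insert 5 (step 1): P = [5];  Q = [1]
  Insert 4 (step 2): P = [4] / [5];  Q = [1] / [2]
  Insert 8 (step 3): P = [4, 8] / [5];  Q = [1, 3] / [2]
  Insert 7 (step 4): P = [4, 7] / [5, 8];  Q = [1, 3] / [2, 4]
  Insert 3 (step 5): P = [3, 7] / [4, 8] / [5];  Q = [1, 3] / [2, 4] / [5]
  Insert 6 (step 6): P = [3, 6] / [4, 7] / [5, 8];  Q = [1, 3] / [2, 4] / [5, 6]
  Insert 2 (step 7): P = [2, 6] / [3, 7] / [4, 8] / [5];  Q = [1, 3] / [2, 4] / [5, 6] / [7]
  Insert 1 (step 8): P = [1, 6] / [2, 7] / [3, 8] / [4] / [5];  Q = [1, 3] / [2, 4] / [5, 6] / [7] / [8]
Final shape: (2, 2, 2, 1, 1).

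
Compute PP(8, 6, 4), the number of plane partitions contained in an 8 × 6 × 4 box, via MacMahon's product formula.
PP(8, 6, 4) = 90474964580

Evaluate the triple product over i = 1..8, j = 1..6, k = 1..4. The factors are (2/1) · (3/2) · (4/3) · (5/4) · (3/2) · (4/3) · (5/4) · (6/5) · … (192 factors total). The numerators and denominators telescope so the product is an integer; carrying out the multiplication exactly gives PP(8, 6, 4) = 90474964580.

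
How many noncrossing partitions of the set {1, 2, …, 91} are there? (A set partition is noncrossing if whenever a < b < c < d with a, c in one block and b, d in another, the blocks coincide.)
C_91 = 3935312233584004685417853572763349509774031680023800

These noncrossing partitions are counted by the Catalan number C_n = (1/(n + 1)) · C(2n, n). For n = 91: C_91 = (1/92) · C(182, 91) = 362048725489728431058442528694228154899210914562189600/92 = 3935312233584004685417853572763349509774031680023800.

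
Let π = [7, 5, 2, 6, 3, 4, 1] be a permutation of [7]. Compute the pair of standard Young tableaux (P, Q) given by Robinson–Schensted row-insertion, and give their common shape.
P = [1, 3, 4] / [2, 6] / [5] / [7];  Q = [1, 4, 6] / [2, 5] / [3] / [7];  common shape = (3, 2, 1, 1)

Row-insert the values π_1, π_2, … into P one at a time, bumping the leftmost entry strictly greater than the inserted value down to the next row. The recording tableau Q records, in position (i, j), the step at which that cell was added to P.
  Insert 7 (step 1): P = [7];  Q = [1]
  Insert 5 (step 2): P = [5] / [7];  Q = [1] / [2]
  Insert 2 (step 3): P = [2] / [5] / [7];  Q = [1] / [2] / [3]
  Insert 6 (step 4): P = [2, 6] / [5] / [7];  Q = [1, 4] / [2] / [3]
  Insert 3 (step 5): P = [2, 3] / [5, 6] / [7];  Q = [1, 4] / [2, 5] / [3]
  Insert 4 (step 6): P = [2, 3, 4] / [5, 6] / [7];  Q = [1, 4, 6] / [2, 5] / [3]
  Insert 1 (step 7): P = [1, 3, 4] / [2, 6] / [5] / [7];  Q = [1, 4, 6] / [2, 5] / [3] / [7]
Final shape: (3, 2, 1, 1).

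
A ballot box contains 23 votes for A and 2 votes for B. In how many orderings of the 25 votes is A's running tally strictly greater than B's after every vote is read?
Strict-lead orderings = 252

Total orderings of the 25 votes with 23 for A: C(25, 23) = 300. By the Bertrand ballot formula (Cycle Lemma / reflection principle), the number of orderings in which A is strictly ahead of B throughout is (p − q)/(p + q) · C(p + q, p) = (23 − 2)/(23 + 2) · 300 = 252.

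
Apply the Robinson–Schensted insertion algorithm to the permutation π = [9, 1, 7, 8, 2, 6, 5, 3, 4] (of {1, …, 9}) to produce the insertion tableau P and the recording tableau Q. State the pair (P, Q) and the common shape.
P = [1, 2, 3, 4] / [5, 8] / [6] / [7] / [9];  Q = [1, 3, 4, 9] / [2, 6] / [5] / [7] / [8];  common shape = (4, 2, 1, 1, 1)

Row-insert the values π_1, π_2, … into P one at a time, bumping the leftmost entry strictly greater than the inserted value down to the next row. The recording tableau Q records, in position (i, j), the step at which that cell was added to P.
  Insert 9 (step 1): P = [9];  Q = [1]
  Insert 1 (step 2): P = [1] / [9];  Q = [1] / [2]
  Insert 7 (step 3): P = [1, 7] / [9];  Q = [1, 3] / [2]
  Insert 8 (step 4): P = [1, 7, 8] / [9];  Q = [1, 3, 4] / [2]
  Insert 2 (step 5): P = [1, 2, 8] / [7] / [9];  Q = [1, 3, 4] / [2] / [5]
  Insert 6 (step 6): P = [1, 2, 6] / [7, 8] / [9];  Q = [1, 3, 4] / [2, 6] / [5]
  Insert 5 (step 7): P = [1, 2, 5] / [6, 8] / [7] / [9];  Q = [1, 3, 4] / [2, 6] / [5] / [7]
  Insert 3 (step 8): P = [1, 2, 3] / [5, 8] / [6] / [7] / [9];  Q = [1, 3, 4] / [2, 6] / [5] / [7] / [8]
  Insert 4 (step 9): P = [1, 2, 3, 4] / [5, 8] / [6] / [7] / [9];  Q = [1, 3, 4, 9] / [2, 6] / [5] / [7] / [8]
Final shape: (4, 2, 1, 1, 1).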